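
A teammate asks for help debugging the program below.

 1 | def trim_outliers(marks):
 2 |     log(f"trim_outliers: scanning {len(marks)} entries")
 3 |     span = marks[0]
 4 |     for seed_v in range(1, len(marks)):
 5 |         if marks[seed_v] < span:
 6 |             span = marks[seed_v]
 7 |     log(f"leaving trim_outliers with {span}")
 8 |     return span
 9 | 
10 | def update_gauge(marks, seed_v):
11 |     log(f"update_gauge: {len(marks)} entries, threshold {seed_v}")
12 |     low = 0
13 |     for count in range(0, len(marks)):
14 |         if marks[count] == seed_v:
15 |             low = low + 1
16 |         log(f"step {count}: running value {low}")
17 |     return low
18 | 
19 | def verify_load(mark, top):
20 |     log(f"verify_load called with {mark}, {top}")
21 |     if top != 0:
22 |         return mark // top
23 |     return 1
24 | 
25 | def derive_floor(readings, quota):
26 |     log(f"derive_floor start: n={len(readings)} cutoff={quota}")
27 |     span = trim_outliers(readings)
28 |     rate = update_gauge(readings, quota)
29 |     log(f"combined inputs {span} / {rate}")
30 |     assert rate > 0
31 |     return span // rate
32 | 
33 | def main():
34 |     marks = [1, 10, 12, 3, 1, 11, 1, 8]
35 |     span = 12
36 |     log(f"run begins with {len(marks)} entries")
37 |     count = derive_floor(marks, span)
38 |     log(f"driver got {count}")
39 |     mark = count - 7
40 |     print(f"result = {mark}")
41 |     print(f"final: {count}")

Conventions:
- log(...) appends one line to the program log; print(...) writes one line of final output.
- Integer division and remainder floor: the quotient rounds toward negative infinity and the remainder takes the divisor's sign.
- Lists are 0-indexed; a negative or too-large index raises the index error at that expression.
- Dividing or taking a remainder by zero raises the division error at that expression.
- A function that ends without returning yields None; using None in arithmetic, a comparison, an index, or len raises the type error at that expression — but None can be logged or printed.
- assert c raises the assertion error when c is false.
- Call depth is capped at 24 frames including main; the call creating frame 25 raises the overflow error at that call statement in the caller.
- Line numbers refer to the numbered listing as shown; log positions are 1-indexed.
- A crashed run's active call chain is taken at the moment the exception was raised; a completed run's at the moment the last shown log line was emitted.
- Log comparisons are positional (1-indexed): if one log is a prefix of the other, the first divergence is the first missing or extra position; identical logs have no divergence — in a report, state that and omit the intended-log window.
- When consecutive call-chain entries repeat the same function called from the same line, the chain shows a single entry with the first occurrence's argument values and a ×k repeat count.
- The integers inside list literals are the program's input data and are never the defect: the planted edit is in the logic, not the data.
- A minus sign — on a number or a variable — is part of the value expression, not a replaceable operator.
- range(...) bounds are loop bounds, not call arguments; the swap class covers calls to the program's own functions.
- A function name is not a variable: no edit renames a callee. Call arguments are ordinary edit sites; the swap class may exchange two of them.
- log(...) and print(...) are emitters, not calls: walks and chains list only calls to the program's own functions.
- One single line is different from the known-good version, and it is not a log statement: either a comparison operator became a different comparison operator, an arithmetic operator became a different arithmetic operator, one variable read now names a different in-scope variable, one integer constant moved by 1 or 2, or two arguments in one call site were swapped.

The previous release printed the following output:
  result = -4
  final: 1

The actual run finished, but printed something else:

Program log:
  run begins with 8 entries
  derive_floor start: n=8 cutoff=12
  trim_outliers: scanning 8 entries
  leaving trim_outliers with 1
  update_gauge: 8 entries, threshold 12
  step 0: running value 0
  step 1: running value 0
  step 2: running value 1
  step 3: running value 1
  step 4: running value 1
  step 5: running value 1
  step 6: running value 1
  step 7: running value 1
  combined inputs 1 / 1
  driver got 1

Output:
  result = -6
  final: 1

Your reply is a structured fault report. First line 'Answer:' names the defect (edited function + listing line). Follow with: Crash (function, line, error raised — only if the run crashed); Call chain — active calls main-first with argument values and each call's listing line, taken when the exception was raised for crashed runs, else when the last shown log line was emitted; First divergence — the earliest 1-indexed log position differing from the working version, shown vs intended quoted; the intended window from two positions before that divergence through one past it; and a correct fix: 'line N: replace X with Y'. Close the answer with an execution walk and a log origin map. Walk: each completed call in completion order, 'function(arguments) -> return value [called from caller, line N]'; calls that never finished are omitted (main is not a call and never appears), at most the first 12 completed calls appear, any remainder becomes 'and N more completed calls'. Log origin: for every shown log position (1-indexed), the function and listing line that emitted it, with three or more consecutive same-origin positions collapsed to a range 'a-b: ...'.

Answer: the defect is in main at line 39.
Key observation: Every logged value matches the working version; the printed result is what differs.
Call chain: main.
First divergence: none (the log streams are identical).
Execution walk:
  trim_outliers([1, 10, 12, 3, 1, 11, 1, 8]) -> 1  [called from derive_floor, line 27]
  update_gauge([1, 10, 12, 3, 1, 11, 1, 8], 12) -> 1  [called from derive_floor, line 28]
  derive_floor([1, 10, 12, 3, 1, 11, 1, 8], 12) -> 1  [called from main, line 37]
Log line origins:
  1: emitted by main (line 36)
  2: emitted by derive_floor (line 26)
  3: emitted by trim_outliers (line 2)
  4: emitted by trim_outliers (line 7)
  5: emitted by update_gauge (line 11)
  6-13: emitted by update_gauge (line 16)
  14: emitted by derive_floor (line 29)
  15: emitted by main (line 38)
A correct fix: line 39: replace `7` with `5`.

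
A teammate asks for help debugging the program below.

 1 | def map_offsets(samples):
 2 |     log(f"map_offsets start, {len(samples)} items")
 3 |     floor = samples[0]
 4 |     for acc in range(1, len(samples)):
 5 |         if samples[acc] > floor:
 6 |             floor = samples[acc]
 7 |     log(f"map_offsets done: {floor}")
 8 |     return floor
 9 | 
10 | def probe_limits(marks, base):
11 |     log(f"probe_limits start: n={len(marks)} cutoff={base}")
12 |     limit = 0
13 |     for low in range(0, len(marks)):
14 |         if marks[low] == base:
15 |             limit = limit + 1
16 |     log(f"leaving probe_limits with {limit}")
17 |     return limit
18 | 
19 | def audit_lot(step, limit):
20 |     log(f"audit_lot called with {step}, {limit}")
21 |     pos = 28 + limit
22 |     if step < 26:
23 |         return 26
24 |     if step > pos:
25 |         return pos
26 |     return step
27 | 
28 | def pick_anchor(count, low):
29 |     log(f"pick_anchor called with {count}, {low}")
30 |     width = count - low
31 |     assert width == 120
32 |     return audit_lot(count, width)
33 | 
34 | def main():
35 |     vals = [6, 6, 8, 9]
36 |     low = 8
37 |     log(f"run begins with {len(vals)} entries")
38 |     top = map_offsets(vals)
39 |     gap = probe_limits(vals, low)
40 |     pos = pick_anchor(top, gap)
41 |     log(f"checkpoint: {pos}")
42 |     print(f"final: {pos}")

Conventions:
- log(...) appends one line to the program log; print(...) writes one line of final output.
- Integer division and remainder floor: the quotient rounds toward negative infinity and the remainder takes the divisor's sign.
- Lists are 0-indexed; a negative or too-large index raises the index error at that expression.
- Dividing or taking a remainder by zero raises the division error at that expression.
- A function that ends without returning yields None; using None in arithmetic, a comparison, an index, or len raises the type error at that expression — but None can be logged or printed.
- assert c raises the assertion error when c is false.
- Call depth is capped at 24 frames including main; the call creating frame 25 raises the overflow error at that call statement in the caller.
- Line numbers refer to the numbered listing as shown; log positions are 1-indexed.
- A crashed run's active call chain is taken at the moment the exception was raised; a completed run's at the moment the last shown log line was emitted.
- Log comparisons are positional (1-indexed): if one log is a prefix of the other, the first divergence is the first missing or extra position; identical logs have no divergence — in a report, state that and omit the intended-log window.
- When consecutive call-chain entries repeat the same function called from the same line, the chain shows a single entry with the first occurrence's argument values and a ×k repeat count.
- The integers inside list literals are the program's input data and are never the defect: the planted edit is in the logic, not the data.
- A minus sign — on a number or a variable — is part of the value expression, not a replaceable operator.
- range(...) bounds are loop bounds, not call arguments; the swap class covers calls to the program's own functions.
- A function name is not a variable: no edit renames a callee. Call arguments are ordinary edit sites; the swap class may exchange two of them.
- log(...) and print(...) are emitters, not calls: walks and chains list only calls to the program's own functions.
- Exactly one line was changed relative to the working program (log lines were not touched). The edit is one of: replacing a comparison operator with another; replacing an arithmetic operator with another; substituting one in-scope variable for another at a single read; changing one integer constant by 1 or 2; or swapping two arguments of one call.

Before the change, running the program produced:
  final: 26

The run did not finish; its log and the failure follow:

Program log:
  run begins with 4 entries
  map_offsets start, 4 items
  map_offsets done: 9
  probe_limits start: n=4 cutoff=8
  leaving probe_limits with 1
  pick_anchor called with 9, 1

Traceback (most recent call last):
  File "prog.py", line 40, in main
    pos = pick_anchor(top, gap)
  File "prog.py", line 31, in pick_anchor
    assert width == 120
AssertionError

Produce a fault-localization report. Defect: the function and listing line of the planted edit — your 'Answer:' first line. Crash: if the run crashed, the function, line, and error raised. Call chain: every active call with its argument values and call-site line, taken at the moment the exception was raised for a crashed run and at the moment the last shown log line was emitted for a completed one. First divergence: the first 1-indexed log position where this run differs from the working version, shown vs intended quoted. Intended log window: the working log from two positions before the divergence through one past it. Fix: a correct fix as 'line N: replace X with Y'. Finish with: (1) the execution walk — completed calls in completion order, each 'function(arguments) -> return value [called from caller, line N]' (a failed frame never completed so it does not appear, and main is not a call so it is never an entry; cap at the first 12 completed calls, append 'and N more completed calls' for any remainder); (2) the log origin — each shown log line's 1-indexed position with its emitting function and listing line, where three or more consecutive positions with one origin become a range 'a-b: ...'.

Answer: the defect is in pick_anchor at line 31.
Core observation: Only 6 log lines were emitted before the run died; the intended continuation was 'audit_lot called with 9, 8'.
Crash: pick_anchor, line 31, AssertionError.
Call chain: main -> pick_anchor(9, 1) (called at line 40).
First divergence: position 7 (shown log ended at 6 lines; the working version continues: 'audit_lot called with 9, 8').
Intended log window:
  5: leaving probe_limits with 1
  6: pick_anchor called with 9, 1
  7: audit_lot called with 9, 8
  8: checkpoint: 26
Execution walk:
  map_offsets([6, 6, 8, 9]) -> 9  [called from main, line 38]
  probe_limits([6, 6, 8, 9], 8) -> 1  [called from main, line 39]
Log origin:
  1: emitted by main (line 37)
  2: emitted by map_offsets (line 2)
  3: emitted by map_offsets (line 7)
  4: emitted by probe_limits (line 11)
  5: emitted by probe_limits (line 16)
  6: emitted by pick_anchor (line 29)
A correct fix: line 31: replace `==` with `<=`.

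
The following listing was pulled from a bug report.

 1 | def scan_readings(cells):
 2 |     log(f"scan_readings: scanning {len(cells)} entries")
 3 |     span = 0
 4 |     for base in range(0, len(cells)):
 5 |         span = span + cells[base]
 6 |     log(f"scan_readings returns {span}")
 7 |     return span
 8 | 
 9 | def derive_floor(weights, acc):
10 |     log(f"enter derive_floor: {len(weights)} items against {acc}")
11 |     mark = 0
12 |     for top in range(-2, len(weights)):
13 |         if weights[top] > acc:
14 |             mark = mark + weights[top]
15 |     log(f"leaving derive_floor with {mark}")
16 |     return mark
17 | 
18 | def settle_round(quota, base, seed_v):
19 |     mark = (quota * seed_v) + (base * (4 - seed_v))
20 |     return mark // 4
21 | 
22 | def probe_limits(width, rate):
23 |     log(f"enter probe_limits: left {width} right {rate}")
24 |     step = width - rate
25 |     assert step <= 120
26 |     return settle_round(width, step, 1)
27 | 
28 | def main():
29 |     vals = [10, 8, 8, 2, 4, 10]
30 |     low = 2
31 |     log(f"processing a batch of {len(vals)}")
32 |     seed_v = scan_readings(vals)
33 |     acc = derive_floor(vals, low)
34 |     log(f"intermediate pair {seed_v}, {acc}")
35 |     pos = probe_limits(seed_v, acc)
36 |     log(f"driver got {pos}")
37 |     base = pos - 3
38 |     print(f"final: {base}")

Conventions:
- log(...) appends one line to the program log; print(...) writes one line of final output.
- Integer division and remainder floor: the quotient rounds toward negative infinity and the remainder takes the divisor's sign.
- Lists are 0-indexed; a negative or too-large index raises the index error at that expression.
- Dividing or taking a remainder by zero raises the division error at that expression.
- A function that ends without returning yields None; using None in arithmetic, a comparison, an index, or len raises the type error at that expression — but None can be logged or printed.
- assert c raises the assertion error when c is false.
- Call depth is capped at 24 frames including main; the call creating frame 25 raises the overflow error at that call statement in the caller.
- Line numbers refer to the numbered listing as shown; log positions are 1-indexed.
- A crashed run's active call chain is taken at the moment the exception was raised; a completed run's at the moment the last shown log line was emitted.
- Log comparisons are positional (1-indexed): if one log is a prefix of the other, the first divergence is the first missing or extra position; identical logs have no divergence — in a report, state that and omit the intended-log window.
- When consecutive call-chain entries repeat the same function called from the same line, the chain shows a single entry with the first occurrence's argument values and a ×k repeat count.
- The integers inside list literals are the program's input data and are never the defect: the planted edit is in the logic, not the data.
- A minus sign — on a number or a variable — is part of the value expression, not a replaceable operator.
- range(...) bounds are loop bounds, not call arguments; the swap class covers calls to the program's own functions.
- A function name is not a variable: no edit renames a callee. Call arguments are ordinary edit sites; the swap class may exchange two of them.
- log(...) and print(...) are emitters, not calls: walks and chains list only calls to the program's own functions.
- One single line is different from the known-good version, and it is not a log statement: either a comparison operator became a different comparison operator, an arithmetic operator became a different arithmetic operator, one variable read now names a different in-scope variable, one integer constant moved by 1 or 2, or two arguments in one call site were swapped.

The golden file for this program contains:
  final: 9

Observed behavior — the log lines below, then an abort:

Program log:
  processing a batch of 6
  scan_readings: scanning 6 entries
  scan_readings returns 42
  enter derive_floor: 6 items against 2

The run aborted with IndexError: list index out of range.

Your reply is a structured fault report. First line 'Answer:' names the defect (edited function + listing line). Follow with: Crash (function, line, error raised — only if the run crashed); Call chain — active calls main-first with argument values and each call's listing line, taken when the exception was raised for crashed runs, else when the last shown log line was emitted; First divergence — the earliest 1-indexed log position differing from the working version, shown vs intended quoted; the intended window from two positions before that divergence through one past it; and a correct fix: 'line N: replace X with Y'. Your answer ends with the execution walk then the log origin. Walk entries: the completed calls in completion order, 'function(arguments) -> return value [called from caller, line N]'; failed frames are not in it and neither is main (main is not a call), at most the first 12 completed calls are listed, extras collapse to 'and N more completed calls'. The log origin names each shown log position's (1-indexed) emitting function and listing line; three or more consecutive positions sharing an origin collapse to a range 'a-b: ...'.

Answer: the defect is in derive_floor at line 12.
Key fact: Only 4 log lines were emitted before the run died; the intended continuation was 'leaving derive_floor with 40'.
Crash: derive_floor, line 13, IndexError.
Call chain: main -> derive_floor([10, 8, 8, 2, 4, 10], 2) (called at line 33).
First divergence: position 5 — the faulty run's log ends after 4 lines; the working version continues with 'leaving derive_floor with 40'.
Intended log window:
  3: scan_readings returns 42
  4: enter derive_floor: 6 items against 2
  5: leaving derive_floor with 40
  6: intermediate pair 42, 40
Execution walk:
  scan_readings([10, 8, 8, 2, 4, 10]) -> 42  [called from main, line 32]
Log origin:
  1: logged in main at line 31
  2: logged in scan_readings at line 2
  3: logged in scan_readings at line 6
  4: logged in derive_floor at line 10
A correct fix: line 12: replace `-2` with `0`.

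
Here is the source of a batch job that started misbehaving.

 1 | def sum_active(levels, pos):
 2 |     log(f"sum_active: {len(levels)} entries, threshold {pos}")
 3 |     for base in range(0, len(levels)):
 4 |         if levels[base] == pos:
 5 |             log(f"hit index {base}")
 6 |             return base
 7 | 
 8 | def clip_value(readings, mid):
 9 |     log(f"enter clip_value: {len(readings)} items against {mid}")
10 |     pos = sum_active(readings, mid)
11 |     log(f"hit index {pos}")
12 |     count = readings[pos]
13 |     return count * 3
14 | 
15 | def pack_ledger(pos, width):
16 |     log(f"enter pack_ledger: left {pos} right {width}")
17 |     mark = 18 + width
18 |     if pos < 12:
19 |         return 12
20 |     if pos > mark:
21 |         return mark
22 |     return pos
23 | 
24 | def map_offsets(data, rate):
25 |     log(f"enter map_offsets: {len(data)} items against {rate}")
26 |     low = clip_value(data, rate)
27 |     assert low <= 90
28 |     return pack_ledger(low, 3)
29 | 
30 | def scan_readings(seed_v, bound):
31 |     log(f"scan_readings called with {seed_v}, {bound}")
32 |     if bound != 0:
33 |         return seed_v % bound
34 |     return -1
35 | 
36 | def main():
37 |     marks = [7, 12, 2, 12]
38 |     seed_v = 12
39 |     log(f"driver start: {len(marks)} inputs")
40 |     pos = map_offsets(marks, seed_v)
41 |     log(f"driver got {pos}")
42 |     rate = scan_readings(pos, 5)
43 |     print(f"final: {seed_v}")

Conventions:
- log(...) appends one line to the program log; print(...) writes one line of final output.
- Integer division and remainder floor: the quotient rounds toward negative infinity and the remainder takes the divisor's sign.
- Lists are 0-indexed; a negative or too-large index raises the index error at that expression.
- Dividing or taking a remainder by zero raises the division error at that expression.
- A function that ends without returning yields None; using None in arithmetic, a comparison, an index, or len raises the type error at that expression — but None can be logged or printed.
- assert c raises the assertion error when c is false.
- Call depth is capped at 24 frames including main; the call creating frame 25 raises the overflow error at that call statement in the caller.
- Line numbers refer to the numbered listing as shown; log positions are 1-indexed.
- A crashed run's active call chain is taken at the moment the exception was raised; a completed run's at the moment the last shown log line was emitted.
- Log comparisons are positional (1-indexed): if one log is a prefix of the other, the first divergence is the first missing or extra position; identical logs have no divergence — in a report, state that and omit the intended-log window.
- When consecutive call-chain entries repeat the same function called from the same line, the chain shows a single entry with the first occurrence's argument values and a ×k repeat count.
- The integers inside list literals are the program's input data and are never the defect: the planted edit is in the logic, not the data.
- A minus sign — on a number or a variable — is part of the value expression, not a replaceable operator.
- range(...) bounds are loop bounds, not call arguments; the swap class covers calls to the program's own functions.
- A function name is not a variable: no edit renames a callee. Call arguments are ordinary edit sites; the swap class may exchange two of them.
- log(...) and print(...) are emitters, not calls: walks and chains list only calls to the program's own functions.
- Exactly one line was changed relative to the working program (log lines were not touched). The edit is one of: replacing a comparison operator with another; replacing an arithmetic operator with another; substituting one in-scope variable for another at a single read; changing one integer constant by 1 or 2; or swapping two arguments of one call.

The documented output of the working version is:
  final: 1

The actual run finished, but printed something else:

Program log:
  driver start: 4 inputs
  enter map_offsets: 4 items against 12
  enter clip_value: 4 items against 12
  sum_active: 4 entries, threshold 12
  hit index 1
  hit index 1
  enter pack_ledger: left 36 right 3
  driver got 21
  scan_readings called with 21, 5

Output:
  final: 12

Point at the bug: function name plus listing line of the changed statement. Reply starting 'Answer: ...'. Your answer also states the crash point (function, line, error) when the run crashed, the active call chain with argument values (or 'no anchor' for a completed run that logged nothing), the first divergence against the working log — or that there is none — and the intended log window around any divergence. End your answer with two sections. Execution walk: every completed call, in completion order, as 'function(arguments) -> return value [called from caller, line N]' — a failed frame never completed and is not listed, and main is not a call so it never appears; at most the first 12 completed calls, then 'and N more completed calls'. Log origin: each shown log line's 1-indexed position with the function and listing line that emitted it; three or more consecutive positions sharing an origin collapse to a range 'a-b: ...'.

Answer: the defect is in main at line 43.
Core observation: Nothing in the log betrays the bug — only the output does.
Call chain: main -> scan_readings(21, 5) (called at line 42).
First divergence: none; the two logs match at every position.
Execution walk:
  sum_active([7, 12, 2, 12], 12) -> 1  [called from clip_value, line 10]
  clip_value([7, 12, 2, 12], 12) -> 36  [called from map_offsets, line 26]
  pack_ledger(36, 3) -> 21  [called from map_offsets, line 28]
  map_offsets([7, 12, 2, 12], 12) -> 21  [called from main, line 40]
  scan_readings(21, 5) -> 1  [called from main, line 42]
Origin of each log line:
  1: logged in main at line 39
  2: logged in map_offsets at line 25
  3: logged in clip_value at line 9
  4: logged in sum_active at line 2
  5: logged in sum_active at line 5
  6: logged in clip_value at line 11
  7: logged in pack_ledger at line 16
  8: logged in main at line 41
  9: logged in scan_readings at line 31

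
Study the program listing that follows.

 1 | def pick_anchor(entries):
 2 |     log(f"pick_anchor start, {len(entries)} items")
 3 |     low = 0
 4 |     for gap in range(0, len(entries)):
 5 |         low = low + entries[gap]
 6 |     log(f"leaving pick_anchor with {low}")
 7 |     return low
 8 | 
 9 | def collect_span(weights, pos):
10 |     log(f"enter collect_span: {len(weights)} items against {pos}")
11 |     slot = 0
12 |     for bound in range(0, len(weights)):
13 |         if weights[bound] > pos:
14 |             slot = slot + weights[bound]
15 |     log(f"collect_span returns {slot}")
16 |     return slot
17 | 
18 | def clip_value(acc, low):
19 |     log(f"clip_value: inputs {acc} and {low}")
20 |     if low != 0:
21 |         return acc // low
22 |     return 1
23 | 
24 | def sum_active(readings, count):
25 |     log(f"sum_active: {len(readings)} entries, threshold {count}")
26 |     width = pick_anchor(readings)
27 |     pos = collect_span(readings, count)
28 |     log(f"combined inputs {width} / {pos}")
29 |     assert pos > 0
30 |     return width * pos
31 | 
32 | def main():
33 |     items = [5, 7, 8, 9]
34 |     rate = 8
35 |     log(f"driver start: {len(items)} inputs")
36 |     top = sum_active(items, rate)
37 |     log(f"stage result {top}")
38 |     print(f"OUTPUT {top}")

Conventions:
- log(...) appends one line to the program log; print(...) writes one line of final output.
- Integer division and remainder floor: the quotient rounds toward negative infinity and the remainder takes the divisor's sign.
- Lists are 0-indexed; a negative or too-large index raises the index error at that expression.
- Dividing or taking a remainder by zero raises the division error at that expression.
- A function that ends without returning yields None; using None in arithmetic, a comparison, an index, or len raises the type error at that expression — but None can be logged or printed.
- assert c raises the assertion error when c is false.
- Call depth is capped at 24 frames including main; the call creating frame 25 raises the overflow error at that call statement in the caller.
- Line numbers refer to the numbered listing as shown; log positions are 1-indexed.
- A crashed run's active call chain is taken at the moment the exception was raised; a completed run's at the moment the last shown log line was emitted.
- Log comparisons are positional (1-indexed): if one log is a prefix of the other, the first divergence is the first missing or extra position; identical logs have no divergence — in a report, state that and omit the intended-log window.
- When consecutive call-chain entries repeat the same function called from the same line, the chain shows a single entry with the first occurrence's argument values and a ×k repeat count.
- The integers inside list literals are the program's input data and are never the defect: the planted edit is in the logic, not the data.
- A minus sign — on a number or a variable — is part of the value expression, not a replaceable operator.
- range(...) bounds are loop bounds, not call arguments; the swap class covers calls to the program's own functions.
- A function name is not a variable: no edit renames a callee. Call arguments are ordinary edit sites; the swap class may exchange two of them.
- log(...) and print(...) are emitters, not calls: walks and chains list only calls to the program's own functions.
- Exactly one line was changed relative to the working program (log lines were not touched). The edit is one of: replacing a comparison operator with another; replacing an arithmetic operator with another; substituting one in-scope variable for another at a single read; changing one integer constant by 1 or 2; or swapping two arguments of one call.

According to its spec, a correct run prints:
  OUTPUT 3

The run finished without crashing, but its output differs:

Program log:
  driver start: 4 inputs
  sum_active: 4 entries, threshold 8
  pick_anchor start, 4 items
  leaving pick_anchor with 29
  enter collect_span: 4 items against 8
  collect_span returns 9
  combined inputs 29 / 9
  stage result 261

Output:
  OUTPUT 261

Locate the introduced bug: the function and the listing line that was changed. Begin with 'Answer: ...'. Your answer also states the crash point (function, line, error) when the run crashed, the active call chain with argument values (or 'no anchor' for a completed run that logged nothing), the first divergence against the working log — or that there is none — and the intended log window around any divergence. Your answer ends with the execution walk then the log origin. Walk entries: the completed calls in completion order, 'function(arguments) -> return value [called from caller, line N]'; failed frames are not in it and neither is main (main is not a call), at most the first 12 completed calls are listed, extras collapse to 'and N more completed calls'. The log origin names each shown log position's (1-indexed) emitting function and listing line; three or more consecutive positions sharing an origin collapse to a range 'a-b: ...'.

Answer: the defect is in sum_active at line 30.
Key observation: Log line 8 is where behavior first shows: 'stage result 261' appears instead of 'stage result 3'.
Call chain: main.
First divergence: position 8 — the shown line 'stage result 261' should read 'stage result 3'.
Intended log window:
  6: collect_span returns 9
  7: combined inputs 29 / 9
  8: stage result 3
Execution walk:
  pick_anchor([5, 7, 8, 9]) -> 29  [called from sum_active, line 26]
  collect_span([5, 7, 8, 9], 8) -> 9  [called from sum_active, line 27]
  sum_active([5, 7, 8, 9], 8) -> 261  [called from main, line 36]
Log origins:
  1: emitted by main (line 35)
  2: emitted by sum_active (line 25)
  3: emitted by pick_anchor (line 2)
  4: emitted by pick_anchor (line 6)
  5: emitted by collect_span (line 10)
  6: emitted by collect_span (line 15)
  7: emitted by sum_active (line 28)
  8: emitted by main (line 37)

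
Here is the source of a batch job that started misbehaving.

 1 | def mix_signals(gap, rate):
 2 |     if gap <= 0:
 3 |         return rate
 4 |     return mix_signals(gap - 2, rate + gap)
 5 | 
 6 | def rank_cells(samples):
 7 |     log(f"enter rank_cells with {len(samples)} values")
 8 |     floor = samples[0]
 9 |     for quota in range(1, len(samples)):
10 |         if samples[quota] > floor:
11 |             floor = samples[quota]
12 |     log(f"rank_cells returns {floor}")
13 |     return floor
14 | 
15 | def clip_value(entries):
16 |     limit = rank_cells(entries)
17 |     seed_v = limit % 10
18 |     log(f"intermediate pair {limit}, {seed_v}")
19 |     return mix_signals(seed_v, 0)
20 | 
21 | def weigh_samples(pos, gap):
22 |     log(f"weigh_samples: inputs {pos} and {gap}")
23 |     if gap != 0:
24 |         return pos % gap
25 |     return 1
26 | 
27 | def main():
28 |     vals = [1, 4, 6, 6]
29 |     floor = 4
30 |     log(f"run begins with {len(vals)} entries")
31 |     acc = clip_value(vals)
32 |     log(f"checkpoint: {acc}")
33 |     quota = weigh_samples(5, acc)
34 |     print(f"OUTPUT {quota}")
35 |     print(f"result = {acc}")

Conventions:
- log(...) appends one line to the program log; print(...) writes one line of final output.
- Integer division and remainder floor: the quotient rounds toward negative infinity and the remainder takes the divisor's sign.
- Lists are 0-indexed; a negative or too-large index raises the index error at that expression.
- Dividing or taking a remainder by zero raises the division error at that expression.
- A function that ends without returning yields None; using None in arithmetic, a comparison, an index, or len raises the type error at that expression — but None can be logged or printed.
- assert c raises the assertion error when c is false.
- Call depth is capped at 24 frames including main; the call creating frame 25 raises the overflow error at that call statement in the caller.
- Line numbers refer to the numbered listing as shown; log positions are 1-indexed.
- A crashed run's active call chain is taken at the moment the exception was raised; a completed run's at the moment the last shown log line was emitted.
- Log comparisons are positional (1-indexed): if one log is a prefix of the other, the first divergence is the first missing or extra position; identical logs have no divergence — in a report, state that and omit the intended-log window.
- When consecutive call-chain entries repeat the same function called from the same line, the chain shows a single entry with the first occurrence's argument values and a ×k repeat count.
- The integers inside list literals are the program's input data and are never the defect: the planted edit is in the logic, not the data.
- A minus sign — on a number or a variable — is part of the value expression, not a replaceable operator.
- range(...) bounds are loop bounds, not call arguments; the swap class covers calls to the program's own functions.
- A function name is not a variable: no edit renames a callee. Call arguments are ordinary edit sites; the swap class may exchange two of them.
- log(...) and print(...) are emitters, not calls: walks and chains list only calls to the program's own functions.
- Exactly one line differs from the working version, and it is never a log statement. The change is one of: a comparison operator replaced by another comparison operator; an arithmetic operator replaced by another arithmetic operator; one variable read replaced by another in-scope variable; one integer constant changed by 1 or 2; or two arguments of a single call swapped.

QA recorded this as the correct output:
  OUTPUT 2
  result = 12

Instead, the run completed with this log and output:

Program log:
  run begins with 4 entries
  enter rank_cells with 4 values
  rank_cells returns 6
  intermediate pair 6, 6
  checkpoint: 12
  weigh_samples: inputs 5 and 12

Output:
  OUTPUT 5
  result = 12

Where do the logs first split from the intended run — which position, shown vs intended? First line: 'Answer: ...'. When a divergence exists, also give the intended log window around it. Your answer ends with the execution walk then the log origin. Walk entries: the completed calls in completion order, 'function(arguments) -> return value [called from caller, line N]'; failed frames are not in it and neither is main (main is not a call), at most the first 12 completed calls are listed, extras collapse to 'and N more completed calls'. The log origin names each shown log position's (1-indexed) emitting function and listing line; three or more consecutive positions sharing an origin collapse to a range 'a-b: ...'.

Answer: at position 6 the run shows 'weigh_samples: inputs 5 and 12' where the working version logs 'weigh_samples: inputs 12 and 5'.
Intended log window:
  4: intermediate pair 6, 6
  5: checkpoint: 12
  6: weigh_samples: inputs 12 and 5
Execution walk:
  rank_cells([1, 4, 6, 6]) -> 6  [called from clip_value, line 16]
  mix_signals(0, 12) -> 12  [called from mix_signals, line 4]
  mix_signals(2, 10) -> 12  [called from mix_signals, line 4]
  mix_signals(4, 6) -> 12  [called from mix_signals, line 4]
  mix_signals(6, 0) -> 12  [called from clip_value, line 19]
  clip_value([1, 4, 6, 6]) -> 12  [called from main, line 31]
  weigh_samples(5, 12) -> 5  [called from main, line 33]
Log origins:
  1: emitted by main (line 30)
  2: emitted by rank_cells (line 7)
  3: emitted by rank_cells (line 12)
  4: emitted by clip_value (line 18)
  5: emitted by main (line 32)
  6: emitted by weigh_samples (line 22)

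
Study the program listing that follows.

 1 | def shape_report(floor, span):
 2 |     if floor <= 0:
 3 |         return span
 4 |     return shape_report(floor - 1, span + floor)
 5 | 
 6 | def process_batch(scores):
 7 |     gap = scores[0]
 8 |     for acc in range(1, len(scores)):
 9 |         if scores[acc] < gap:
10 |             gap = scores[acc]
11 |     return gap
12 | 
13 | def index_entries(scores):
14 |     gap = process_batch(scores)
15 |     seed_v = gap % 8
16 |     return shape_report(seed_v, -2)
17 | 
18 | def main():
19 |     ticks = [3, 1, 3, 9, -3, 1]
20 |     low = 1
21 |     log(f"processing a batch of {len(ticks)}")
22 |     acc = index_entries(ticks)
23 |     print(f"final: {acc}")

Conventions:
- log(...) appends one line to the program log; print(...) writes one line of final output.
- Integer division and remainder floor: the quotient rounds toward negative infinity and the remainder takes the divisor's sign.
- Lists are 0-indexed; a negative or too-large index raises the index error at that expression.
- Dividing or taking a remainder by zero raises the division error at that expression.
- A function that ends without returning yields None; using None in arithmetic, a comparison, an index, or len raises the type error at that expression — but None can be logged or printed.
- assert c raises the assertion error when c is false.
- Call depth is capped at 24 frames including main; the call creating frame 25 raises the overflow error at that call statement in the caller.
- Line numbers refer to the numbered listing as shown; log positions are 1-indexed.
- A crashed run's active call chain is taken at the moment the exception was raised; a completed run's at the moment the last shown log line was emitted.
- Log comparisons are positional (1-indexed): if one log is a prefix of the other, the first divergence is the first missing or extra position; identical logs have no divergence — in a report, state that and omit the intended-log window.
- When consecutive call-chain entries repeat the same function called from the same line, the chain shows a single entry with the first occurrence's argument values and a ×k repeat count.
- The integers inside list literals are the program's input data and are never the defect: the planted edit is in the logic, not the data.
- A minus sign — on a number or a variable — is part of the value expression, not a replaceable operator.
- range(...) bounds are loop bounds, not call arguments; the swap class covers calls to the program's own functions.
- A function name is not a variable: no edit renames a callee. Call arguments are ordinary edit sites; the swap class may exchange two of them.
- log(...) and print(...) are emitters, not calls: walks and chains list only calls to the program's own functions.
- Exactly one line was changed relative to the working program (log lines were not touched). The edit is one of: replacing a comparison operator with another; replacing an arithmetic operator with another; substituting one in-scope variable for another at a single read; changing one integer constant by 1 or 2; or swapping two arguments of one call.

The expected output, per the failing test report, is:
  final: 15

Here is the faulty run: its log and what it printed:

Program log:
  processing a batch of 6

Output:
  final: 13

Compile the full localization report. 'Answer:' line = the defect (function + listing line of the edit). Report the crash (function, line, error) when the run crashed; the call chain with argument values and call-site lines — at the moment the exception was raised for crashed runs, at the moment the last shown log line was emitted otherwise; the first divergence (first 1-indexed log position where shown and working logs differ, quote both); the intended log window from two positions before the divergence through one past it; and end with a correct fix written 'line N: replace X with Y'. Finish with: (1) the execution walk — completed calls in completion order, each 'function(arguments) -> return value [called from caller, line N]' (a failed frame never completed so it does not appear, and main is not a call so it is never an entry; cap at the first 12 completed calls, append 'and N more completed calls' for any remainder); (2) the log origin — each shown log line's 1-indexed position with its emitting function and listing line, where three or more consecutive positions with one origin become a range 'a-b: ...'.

Answer: the defect is in index_entries at line 16.
The tell: Log streams are identical — the defect surfaces only in the printed output.
Call chain: main.
First divergence: there is none — every log position agrees.
Execution walk:
  process_batch([3, 1, 3, 9, -3, 1]) -> -3  [called from index_entries, line 14]
  shape_report(0, 13) -> 13  [called from shape_report, line 4]
  shape_report(1, 12) -> 13  [called from shape_report, line 4]
  shape_report(2, 10) -> 13  [called from shape_report, line 4]
  shape_report(3, 7) -> 13  [called from shape_report, line 4]
  shape_report(4, 3) -> 13  [called from shape_report, line 4]
  shape_report(5, -2) -> 13  [called from index_entries, line 16]
  index_entries([3, 1, 3, 9, -3, 1]) -> 13  [called from main, line 22]
Log line origins:
  1: logged in main at line 21
A correct fix: line 16: replace `-2` with `0`.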